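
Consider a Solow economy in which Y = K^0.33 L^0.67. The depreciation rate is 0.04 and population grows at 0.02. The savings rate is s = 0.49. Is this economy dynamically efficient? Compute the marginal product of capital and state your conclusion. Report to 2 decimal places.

The effective depreciation rate is n + δ = 0.02 + 0.04 = 0.06.
Steady-state k*: s·k^0.33 = 0.06·k gives k* = (0.49/0.06)^(1/0.67) ≈ 22.9753.
MPK = 0.33·22.9753^(-0.67) ≈ 0.0404.
MPK < n+δ = 0.06, so the economy is dynamically inefficient (over-saving).

dynamically inefficient; MPK ≈ 0.04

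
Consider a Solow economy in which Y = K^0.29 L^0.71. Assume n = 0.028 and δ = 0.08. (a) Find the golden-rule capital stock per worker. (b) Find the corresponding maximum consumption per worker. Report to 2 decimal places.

Capital per worker breaks even when investment replaces (n + δ)·k; here n + δ = 0.108.
At the golden rule the marginal product of capital equals n+δ: 0.29·k^(0.29−1) = 0.108. Solving, k_gold = (0.29/0.108)^(1/0.71) ≈ 4.0197.
y_gold = 4.0197^0.29 ≈ 1.4970; c_gold = y_gold − 0.108·k_gold ≈ 1.0629.

(a) k_gold ≈ 4.02; (b) c_gold ≈ 1.06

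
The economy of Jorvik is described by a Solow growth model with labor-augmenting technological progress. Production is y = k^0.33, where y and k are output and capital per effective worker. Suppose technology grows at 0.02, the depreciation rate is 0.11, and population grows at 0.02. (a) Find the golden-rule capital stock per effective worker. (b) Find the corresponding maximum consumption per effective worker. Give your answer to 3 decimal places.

(a) k_gold ≈ 3.244; (b) c_gold ≈ 0.988

Capital per effective worker breaks even when investment replaces (n + g + δ)·k; here n + g + δ = 0.15.
Maximizing c = f(k) − (n+g+δ)·k gives f'(k) = n+g+δ, i.e. 0.33·k^(0.33−1) = 0.15, so k_gold = (0.33/0.15)^(1/0.67) ≈ 3.2440.
y_gold = 3.2440^0.33 ≈ 1.4745; c_gold = y_gold − 0.15·k_gold ≈ 0.9879.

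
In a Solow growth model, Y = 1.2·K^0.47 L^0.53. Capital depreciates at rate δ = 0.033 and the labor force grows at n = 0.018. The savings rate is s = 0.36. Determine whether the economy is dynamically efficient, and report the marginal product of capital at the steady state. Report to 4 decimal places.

dynamically efficient; MPK ≈ 0.0666

Break-even investment rate: n + δ = 0.018 + 0.033 = 0.051.
Steady-state k*: s·A·k^0.47 = 0.051·k gives k* = (0.36·1.2/0.051)^(1/0.53) ≈ 56.3353.
MPK = 0.47·1.2·56.3353^(-0.53) ≈ 0.0666.
MPK > n+δ = 0.051, so the economy is dynamically efficient (under-saving).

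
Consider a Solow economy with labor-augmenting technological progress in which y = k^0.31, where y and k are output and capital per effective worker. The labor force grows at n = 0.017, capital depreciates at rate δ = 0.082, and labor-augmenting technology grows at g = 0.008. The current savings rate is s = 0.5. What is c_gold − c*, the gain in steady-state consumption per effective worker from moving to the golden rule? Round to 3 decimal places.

Δc ≈ 0.113

Break-even investment rate: n + g + δ = 0.017 + 0.008 + 0.082 = 0.107.
Current steady state (s = 0.5): k* = (0.5/0.107)^(1/0.69) ≈ 9.3415, y* = 9.3415^0.31 ≈ 1.9991, c* = (1−0.5)·1.9991 ≈ 0.9995.
Golden rule sets MPK = n+g+δ: 0.31·k^(0.31−1) = 0.107, so k_gold = (0.31/0.107)^(1/0.69) ≈ 4.6723.
y_gold = 4.6723^0.31 ≈ 1.6127, c_gold = y_gold − 0.107·k_gold ≈ 1.1128.
Gain: Δc = 1.1128 − 0.9995 ≈ 0.1132.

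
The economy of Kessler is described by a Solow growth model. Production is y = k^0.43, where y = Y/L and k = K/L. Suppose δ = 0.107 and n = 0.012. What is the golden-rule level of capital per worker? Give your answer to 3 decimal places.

k_gold ≈ 9.524

n + δ = 0.012 + 0.107 = 0.119.
Golden rule sets MPK = n+δ: 0.43·k^(0.43−1) = 0.119, so k_gold = (0.43/0.119)^(1/0.57) ≈ 9.5238.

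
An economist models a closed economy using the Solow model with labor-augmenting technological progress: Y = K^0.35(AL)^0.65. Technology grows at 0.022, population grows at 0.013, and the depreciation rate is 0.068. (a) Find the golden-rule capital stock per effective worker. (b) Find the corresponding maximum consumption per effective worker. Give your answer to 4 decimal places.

Break-even investment rate: n + g + δ = 0.013 + 0.022 + 0.068 = 0.103.
Golden rule sets MPK = n+g+δ: 0.35·k^(0.35−1) = 0.103, so k_gold = (0.35/0.103)^(1/0.65) ≈ 6.5657.
y_gold = 6.5657^0.35 ≈ 1.9322; c_gold = y_gold − 0.103·k_gold ≈ 1.2559.

(a) k_gold ≈ 6.5657; (b) c_gold ≈ 1.2559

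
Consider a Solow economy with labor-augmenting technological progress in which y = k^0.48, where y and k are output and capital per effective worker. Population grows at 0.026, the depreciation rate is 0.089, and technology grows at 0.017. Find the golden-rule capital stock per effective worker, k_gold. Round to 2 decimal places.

k_gold ≈ 11.97

The effective depreciation rate is n + g + δ = 0.026 + 0.017 + 0.089 = 0.132.
Maximizing c = f(k) − (n+g+δ)·k gives f'(k) = n+g+δ, i.e. 0.48·k^(0.48−1) = 0.132, so k_gold = (0.48/0.132)^(1/0.52) ≈ 11.9731.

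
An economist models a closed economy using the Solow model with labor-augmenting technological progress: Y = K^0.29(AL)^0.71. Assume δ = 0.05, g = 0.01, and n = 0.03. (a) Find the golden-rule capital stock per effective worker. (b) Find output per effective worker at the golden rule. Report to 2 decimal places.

(a) k_gold ≈ 5.20; (b) y_gold ≈ 1.61

Break-even investment rate: n + g + δ = 0.03 + 0.01 + 0.05 = 0.09.
At the golden rule the marginal product of capital equals n+g+δ: 0.29·k^(0.29−1) = 0.09. Solving, k_gold = (0.29/0.09)^(1/0.71) ≈ 5.1965.
y_gold = 5.1965^0.29 ≈ 1.6127.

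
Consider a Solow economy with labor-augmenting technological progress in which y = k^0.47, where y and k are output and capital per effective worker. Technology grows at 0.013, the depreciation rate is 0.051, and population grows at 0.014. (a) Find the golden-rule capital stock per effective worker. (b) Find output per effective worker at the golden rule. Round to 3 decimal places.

Break-even investment rate: n + g + δ = 0.014 + 0.013 + 0.051 = 0.078.
Golden rule sets MPK = n+g+δ: 0.47·k^(0.47−1) = 0.078, so k_gold = (0.47/0.078)^(1/0.53) ≈ 29.6281.
y_gold = 29.6281^0.47 ≈ 4.9170.

(a) k_gold ≈ 29.628; (b) y_gold ≈ 4.917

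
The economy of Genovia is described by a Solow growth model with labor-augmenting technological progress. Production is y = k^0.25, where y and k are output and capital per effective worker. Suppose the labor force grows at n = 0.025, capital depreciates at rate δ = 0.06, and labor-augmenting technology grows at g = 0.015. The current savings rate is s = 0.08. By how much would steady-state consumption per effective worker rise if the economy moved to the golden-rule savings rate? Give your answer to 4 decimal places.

Δc ≈ 0.1639

The effective depreciation rate is n + g + δ = 0.025 + 0.015 + 0.06 = 0.1.
Current steady state (s = 0.08): k* = (0.08/0.1)^(1/0.75) ≈ 0.7427, y* = 0.7427^0.25 ≈ 0.9283, c* = (1−0.08)·0.9283 ≈ 0.8541.
Setting f'(k) = n+g+δ gives 0.25·k^(0.25−1) = 0.1, hence k_gold = (0.25/0.1)^(1/0.75) ≈ 3.3930.
y_gold = 3.3930^0.25 ≈ 1.3572, c_gold = y_gold − 0.1·k_gold ≈ 1.0179.
Gain: Δc = 1.0179 − 0.8541 ≈ 0.1639.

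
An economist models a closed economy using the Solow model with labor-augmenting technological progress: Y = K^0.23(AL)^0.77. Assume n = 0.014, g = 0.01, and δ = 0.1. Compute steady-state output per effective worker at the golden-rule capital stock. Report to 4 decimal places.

y_gold ≈ 1.2027

Capital per effective worker breaks even when investment replaces (n + g + δ)·k; here n + g + δ = 0.124.
Maximizing c = f(k) − (n+g+δ)·k gives f'(k) = n+g+δ, i.e. 0.23·k^(0.23−1) = 0.124, so k_gold = (0.23/0.124)^(1/0.77) ≈ 2.2307.
Output: y_gold = k_gold^0.23 = 2.2307^0.23 ≈ 1.2027.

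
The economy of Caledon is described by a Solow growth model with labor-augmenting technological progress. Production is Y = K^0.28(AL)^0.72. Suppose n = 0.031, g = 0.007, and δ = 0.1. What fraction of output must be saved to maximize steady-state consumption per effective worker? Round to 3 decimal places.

s_gold = 0.280

Capital per effective worker breaks even when investment replaces (n + g + δ)·k; here n + g + δ = 0.138.
At the golden rule MPK = n+g+δ, and in any Cobb-Douglas steady state s = (n+g+δ)·k/y = MPK·k/y = capital's share 0.28.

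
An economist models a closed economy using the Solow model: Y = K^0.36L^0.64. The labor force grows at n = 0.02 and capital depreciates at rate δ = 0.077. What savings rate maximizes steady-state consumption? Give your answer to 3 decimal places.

s_gold = 0.360

Capital per worker breaks even when investment replaces (n + δ)·k; here n + δ = 0.097.
At the golden rule MPK = n+δ, and in any Cobb-Douglas steady state s = (n+δ)·k/y = MPK·k/y = capital's share 0.36.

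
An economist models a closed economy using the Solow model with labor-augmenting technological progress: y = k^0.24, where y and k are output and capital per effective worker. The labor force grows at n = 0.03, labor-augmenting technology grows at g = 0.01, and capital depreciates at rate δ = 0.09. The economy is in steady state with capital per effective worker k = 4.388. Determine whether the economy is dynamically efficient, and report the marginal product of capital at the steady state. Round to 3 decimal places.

dynamically inefficient; MPK ≈ 0.078

n + g + δ = 0.03 + 0.01 + 0.09 = 0.13.
MPK = 0.24·k^(0.24−1) = 0.24·4.388^(-0.76) ≈ 0.0780.
MPK < 0.13, so the economy is dynamically inefficient (over-saving).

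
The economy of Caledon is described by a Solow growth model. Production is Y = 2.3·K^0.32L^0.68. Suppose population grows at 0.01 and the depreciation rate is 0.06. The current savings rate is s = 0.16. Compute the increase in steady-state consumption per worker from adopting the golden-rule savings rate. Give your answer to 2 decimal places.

Δc ≈ 0.51

The effective depreciation rate is n + δ = 0.01 + 0.06 = 0.07.
Current steady state (s = 0.16): k* = (0.16·2.3/0.07)^(1/0.68) ≈ 11.4796, y* = 2.3·11.4796^0.32 ≈ 5.0223, c* = (1−0.16)·5.0223 ≈ 4.2187.
Golden rule sets MPK = n+δ: 0.32·2.3·k^(0.32−1) = 0.07, so k_gold = (0.32·2.3/0.07)^(1/0.68) ≈ 31.8139.
y_gold = 2.3·31.8139^0.32 ≈ 6.9593, c_gold = y_gold − 0.07·k_gold ≈ 4.7323.
Gain: Δc = 4.7323 − 4.2187 ≈ 0.5136.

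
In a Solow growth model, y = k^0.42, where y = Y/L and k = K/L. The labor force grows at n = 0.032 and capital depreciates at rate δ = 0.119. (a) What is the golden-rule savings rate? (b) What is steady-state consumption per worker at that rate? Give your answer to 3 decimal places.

n + δ = 0.032 + 0.119 = 0.151.
For Cobb-Douglas, s_gold equals capital's share: s_gold = 0.42.
Setting f'(k) = n+δ gives 0.42·k^(0.42−1) = 0.151, hence k_gold = (0.42/0.151)^(1/0.58) ≈ 5.8343.
y_gold = 5.8343^0.42 ≈ 2.0976; c_gold = (1−0.42)·y_gold ≈ 1.2166.

(a) s_gold = 0.420; (b) c_gold ≈ 1.217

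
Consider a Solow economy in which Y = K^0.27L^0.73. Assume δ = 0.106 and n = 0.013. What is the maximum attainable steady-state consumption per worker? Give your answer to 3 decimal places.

Capital per worker breaks even when investment replaces (n + δ)·k; here n + δ = 0.119.
Golden rule sets MPK = n+δ: 0.27·k^(0.27−1) = 0.119, so k_gold = (0.27/0.119)^(1/0.73) ≈ 3.0720.
y_gold = 3.0720^0.27 ≈ 1.3540.
c_gold = y_gold − (n+δ)·k_gold = 1.3540 − 0.119·3.0720 ≈ 0.9884.

c_gold ≈ 0.988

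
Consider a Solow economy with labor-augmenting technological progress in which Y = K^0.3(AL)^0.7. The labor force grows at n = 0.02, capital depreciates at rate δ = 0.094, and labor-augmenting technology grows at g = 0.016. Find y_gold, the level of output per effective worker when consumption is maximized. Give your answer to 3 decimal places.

n + g + δ = 0.02 + 0.016 + 0.094 = 0.13.
Maximizing c = f(k) − (n+g+δ)·k gives f'(k) = n+g+δ, i.e. 0.3·k^(0.3−1) = 0.13, so k_gold = (0.3/0.13)^(1/0.7) ≈ 3.3024.
Output: y_gold = k_gold^0.3 = 3.3024^0.3 ≈ 1.4310.

y_gold ≈ 1.431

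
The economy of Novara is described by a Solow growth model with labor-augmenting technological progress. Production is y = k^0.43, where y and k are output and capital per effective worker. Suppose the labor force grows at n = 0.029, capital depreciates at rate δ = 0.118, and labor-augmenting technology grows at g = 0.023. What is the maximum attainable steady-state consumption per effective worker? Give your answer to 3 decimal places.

c_gold ≈ 1.148

The effective depreciation rate is n + g + δ = 0.029 + 0.023 + 0.118 = 0.17.
At the golden rule the marginal product of capital equals n+g+δ: 0.43·k^(0.43−1) = 0.17. Solving, k_gold = (0.43/0.17)^(1/0.57) ≈ 5.0939.
y_gold = 5.0939^0.43 ≈ 2.0139.
c_gold = y_gold − (n+g+δ)·k_gold = 2.0139 − 0.17·5.0939 ≈ 1.1479.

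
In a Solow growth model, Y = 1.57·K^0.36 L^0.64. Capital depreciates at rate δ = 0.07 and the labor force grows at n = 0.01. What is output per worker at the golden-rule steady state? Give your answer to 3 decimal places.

y_gold ≈ 4.715

n + δ = 0.01 + 0.07 = 0.08.
Maximizing c = f(k) − (n+δ)·k gives f'(k) = n+δ, i.e. 0.36·1.57·k^(0.36−1) = 0.08, so k_gold = (0.36·1.57/0.08)^(1/0.64) ≈ 21.2196.
Output: y_gold = 1.57·k_gold^0.36 = 1.57·21.2196^0.36 ≈ 4.7155.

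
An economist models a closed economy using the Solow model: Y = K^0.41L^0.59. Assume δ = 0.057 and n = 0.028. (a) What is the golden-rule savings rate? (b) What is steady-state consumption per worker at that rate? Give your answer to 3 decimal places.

(a) s_gold = 0.410; (b) c_gold ≈ 1.761

The effective depreciation rate is n + δ = 0.028 + 0.057 = 0.085.
For Cobb-Douglas, s_gold equals capital's share: s_gold = 0.41.
Maximizing c = f(k) − (n+δ)·k gives f'(k) = n+δ, i.e. 0.41·k^(0.41−1) = 0.085, so k_gold = (0.41/0.085)^(1/0.59) ≈ 14.3961.
y_gold = 14.3961^0.41 ≈ 2.9846; c_gold = (1−0.41)·y_gold ≈ 1.7609.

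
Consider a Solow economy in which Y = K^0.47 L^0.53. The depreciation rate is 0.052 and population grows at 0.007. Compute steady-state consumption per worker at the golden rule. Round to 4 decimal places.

Break-even investment rate: n + δ = 0.007 + 0.052 = 0.059.
At the golden rule the marginal product of capital equals n+δ: 0.47·k^(0.47−1) = 0.059. Solving, k_gold = (0.47/0.059)^(1/0.53) ≈ 50.1723.
y_gold = 50.1723^0.47 ≈ 6.2982.
c_gold = y_gold − (n+δ)·k_gold = 6.2982 − 0.059·50.1723 ≈ 3.3381.

c_gold ≈ 3.3381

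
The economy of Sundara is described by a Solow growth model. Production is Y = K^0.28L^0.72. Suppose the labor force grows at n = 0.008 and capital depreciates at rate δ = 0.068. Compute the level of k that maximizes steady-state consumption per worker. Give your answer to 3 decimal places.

k_gold ≈ 6.118

Break-even investment rate: n + δ = 0.008 + 0.068 = 0.076.
Setting f'(k) = n+δ gives 0.28·k^(0.28−1) = 0.076, hence k_gold = (0.28/0.076)^(1/0.72) ≈ 6.1177.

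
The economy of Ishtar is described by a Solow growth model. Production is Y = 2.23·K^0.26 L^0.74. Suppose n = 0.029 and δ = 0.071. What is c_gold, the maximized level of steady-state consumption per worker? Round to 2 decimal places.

Break-even investment rate: n + δ = 0.029 + 0.071 = 0.1.
Setting f'(k) = n+δ gives 0.26·2.23·k^(0.26−1) = 0.1, hence k_gold = (0.26·2.23/0.1)^(1/0.74) ≈ 10.7512.
y_gold = 2.23·10.7512^0.26 ≈ 4.1351.
c_gold = y_gold − (n+δ)·k_gold = 4.1351 − 0.1·10.7512 ≈ 3.0600.

c_gold ≈ 3.06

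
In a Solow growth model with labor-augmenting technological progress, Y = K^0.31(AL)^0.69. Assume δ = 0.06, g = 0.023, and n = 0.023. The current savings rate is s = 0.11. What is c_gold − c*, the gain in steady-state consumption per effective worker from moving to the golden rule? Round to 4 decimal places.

Δc ≈ 0.2125

Break-even investment rate: n + g + δ = 0.023 + 0.023 + 0.06 = 0.106.
Current steady state (s = 0.11): k* = (0.11/0.106)^(1/0.69) ≈ 1.0552, y* = 1.0552^0.31 ≈ 1.0168, c* = (1−0.11)·1.0168 ≈ 0.9049.
Setting f'(k) = n+g+δ gives 0.31·k^(0.31−1) = 0.106, hence k_gold = (0.31/0.106)^(1/0.69) ≈ 4.7363.
y_gold = 4.7363^0.31 ≈ 1.6195, c_gold = y_gold − 0.106·k_gold ≈ 1.1175.
Gain: Δc = 1.1175 − 0.9049 ≈ 0.2125.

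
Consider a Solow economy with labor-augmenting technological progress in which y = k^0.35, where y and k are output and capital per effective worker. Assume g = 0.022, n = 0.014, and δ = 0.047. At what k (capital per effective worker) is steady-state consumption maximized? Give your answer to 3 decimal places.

The effective depreciation rate is n + g + δ = 0.014 + 0.022 + 0.047 = 0.083.
Golden rule sets MPK = n+g+δ: 0.35·k^(0.35−1) = 0.083, so k_gold = (0.35/0.083)^(1/0.65) ≈ 9.1521.

k_gold ≈ 9.152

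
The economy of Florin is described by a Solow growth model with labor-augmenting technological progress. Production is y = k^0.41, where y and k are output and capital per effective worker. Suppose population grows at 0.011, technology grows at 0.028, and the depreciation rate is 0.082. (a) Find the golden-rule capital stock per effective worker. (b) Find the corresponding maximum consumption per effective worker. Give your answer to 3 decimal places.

Capital per effective worker breaks even when investment replaces (n + g + δ)·k; here n + g + δ = 0.121.
At the golden rule the marginal product of capital equals n+g+δ: 0.41·k^(0.41−1) = 0.121. Solving, k_gold = (0.41/0.121)^(1/0.59) ≈ 7.9123.
y_gold = 7.9123^0.41 ≈ 2.3351; c_gold = y_gold − 0.121·k_gold ≈ 1.3777.

(a) k_gold ≈ 7.912; (b) c_gold ≈ 1.378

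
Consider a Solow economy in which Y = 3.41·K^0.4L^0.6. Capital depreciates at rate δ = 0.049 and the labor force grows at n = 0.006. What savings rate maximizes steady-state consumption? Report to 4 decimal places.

n + δ = 0.006 + 0.049 = 0.055.
At the golden rule MPK = n+δ, and in any Cobb-Douglas steady state s = (n+δ)·k/y = MPK·k/y = capital's share 0.4.

s_gold = 0.4000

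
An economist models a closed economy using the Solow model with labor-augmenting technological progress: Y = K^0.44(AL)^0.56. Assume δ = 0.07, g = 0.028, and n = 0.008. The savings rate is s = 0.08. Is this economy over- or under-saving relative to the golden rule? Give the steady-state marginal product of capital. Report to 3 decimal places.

under-saving; MPK ≈ 0.583

Capital per effective worker breaks even when investment replaces (n + g + δ)·k; here n + g + δ = 0.106.
Steady-state k*: s·k^0.44 = 0.106·k gives k* = (0.08/0.106)^(1/0.56) ≈ 0.6050.
MPK = 0.44·0.6050^(-0.56) ≈ 0.5830.
MPK > n+g+δ = 0.106, so the economy is dynamically efficient (under-saving).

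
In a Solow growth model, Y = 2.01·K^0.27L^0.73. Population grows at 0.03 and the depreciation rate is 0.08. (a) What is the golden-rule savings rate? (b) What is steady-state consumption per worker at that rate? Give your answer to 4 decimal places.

(a) s_gold = 0.2700; (b) c_gold ≈ 2.6479

Break-even investment rate: n + δ = 0.03 + 0.08 = 0.11.
For Cobb-Douglas, s_gold equals capital's share: s_gold = 0.27.
Setting f'(k) = n+δ gives 0.27·2.01·k^(0.27−1) = 0.11, hence k_gold = (0.27·2.01/0.11)^(1/0.73) ≈ 8.9032.
y_gold = 2.01·8.9032^0.27 ≈ 3.6272; c_gold = (1−0.27)·y_gold ≈ 2.6479.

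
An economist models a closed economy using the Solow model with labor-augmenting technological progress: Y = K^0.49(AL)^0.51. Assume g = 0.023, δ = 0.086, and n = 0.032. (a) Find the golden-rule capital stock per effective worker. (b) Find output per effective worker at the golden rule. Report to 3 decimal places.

(a) k_gold ≈ 11.501; (b) y_gold ≈ 3.309

The effective depreciation rate is n + g + δ = 0.032 + 0.023 + 0.086 = 0.141.
Golden rule sets MPK = n+g+δ: 0.49·k^(0.49−1) = 0.141, so k_gold = (0.49/0.141)^(1/0.51) ≈ 11.5011.
y_gold = 11.5011^0.49 ≈ 3.3095.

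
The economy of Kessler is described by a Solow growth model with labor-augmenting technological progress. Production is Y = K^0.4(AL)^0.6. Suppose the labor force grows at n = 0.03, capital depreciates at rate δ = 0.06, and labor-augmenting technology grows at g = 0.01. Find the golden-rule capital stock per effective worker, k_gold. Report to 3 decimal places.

Capital per effective worker breaks even when investment replaces (n + g + δ)·k; here n + g + δ = 0.1.
Golden rule sets MPK = n+g+δ: 0.4·k^(0.4−1) = 0.1, so k_gold = (0.4/0.1)^(1/0.6) ≈ 10.0794.

k_gold ≈ 10.079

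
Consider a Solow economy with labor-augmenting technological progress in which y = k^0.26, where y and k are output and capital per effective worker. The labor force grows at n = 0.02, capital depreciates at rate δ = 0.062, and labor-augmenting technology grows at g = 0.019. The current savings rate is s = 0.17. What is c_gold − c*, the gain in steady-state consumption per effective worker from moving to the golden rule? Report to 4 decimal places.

n + g + δ = 0.02 + 0.019 + 0.062 = 0.101.
Current steady state (s = 0.17): k* = (0.17/0.101)^(1/0.74) ≈ 2.0211, y* = 2.0211^0.26 ≈ 1.2007, c* = (1−0.17)·1.2007 ≈ 0.9966.
At the golden rule the marginal product of capital equals n+g+δ: 0.26·k^(0.26−1) = 0.101. Solving, k_gold = (0.26/0.101)^(1/0.74) ≈ 3.5887.
y_gold = 3.5887^0.26 ≈ 1.3941, c_gold = y_gold − 0.101·k_gold ≈ 1.0316.
Gain: Δc = 1.0316 − 0.9966 ≈ 0.0350.

Δc ≈ 0.0350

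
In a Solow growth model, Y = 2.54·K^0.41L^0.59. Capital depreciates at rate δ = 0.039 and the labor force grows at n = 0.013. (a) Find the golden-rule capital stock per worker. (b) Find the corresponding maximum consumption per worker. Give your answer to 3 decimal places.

Capital per worker breaks even when investment replaces (n + δ)·k; here n + δ = 0.052.
Setting f'(k) = n+δ gives 0.41·2.54·k^(0.41−1) = 0.052, hence k_gold = (0.41·2.54/0.052)^(1/0.59) ≈ 160.7407.
y_gold = 2.54·160.7407^0.41 ≈ 20.3866; c_gold = y_gold − 0.052·k_gold ≈ 12.0281.

(a) k_gold ≈ 160.741; (b) c_gold ≈ 12.028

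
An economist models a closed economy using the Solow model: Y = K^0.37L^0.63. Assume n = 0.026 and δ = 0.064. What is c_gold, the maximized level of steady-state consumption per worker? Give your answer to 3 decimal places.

c_gold ≈ 1.445

n + δ = 0.026 + 0.064 = 0.09.
Golden rule sets MPK = n+δ: 0.37·k^(0.37−1) = 0.09, so k_gold = (0.37/0.09)^(1/0.63) ≈ 9.4306.
y_gold = 9.4306^0.37 ≈ 2.2939.
c_gold = y_gold − (n+δ)·k_gold = 2.2939 − 0.09·9.4306 ≈ 1.4452.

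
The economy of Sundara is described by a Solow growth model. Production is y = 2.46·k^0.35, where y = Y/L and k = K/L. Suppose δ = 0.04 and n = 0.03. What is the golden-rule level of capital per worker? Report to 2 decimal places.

k_gold ≈ 47.51

Capital per worker breaks even when investment replaces (n + δ)·k; here n + δ = 0.07.
Setting f'(k) = n+δ gives 0.35·2.46·k^(0.35−1) = 0.07, hence k_gold = (0.35·2.46/0.07)^(1/0.65) ≈ 47.5091.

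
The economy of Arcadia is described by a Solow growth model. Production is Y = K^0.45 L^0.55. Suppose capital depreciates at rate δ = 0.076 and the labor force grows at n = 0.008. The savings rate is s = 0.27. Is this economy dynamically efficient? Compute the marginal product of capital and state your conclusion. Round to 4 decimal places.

Capital per worker breaks even when investment replaces (n + δ)·k; here n + δ = 0.084.
Steady-state k*: s·k^0.45 = 0.084·k gives k* = (0.27/0.084)^(1/0.55) ≈ 8.3555.
MPK = 0.45·8.3555^(-0.55) ≈ 0.1400.
MPK > n+δ = 0.084, so the economy is dynamically efficient (under-saving).

dynamically efficient; MPK ≈ 0.1400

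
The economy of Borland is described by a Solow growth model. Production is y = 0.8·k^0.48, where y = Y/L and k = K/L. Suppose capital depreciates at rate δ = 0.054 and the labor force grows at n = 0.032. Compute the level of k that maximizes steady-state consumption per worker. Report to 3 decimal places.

k_gold ≈ 17.770

Capital per worker breaks even when investment replaces (n + δ)·k; here n + δ = 0.086.
At the golden rule the marginal product of capital equals n+δ: 0.48·0.8·k^(0.48−1) = 0.086. Solving, k_gold = (0.48·0.8/0.086)^(1/0.52) ≈ 17.7696.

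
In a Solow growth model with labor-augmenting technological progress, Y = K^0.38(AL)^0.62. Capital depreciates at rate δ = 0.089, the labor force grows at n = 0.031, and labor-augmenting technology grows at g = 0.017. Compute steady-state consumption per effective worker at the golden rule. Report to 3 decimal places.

n + g + δ = 0.031 + 0.017 + 0.089 = 0.137.
Setting f'(k) = n+g+δ gives 0.38·k^(0.38−1) = 0.137, hence k_gold = (0.38/0.137)^(1/0.62) ≈ 5.1834.
y_gold = 5.1834^0.38 ≈ 1.8688.
c_gold = y_gold − (n+g+δ)·k_gold = 1.8688 − 0.137·5.1834 ≈ 1.1586.

c_gold ≈ 1.159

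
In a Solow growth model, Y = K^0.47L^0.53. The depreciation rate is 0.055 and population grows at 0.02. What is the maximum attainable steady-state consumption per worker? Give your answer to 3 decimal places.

Break-even investment rate: n + δ = 0.02 + 0.055 = 0.075.
Setting f'(k) = n+δ gives 0.47·k^(0.47−1) = 0.075, hence k_gold = (0.47/0.075)^(1/0.53) ≈ 31.9038.
y_gold = 31.9038^0.47 ≈ 5.0910.
c_gold = y_gold − (n+δ)·k_gold = 5.0910 − 0.075·31.9038 ≈ 2.6982.

c_gold ≈ 2.698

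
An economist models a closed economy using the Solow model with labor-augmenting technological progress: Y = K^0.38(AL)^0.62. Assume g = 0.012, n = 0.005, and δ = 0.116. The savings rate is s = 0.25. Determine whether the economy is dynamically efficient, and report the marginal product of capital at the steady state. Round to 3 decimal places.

dynamically efficient; MPK ≈ 0.202

n + g + δ = 0.005 + 0.012 + 0.116 = 0.133.
Steady-state k*: s·k^0.38 = 0.133·k gives k* = (0.25/0.133)^(1/0.62) ≈ 2.7674.
MPK = 0.38·2.7674^(-0.62) ≈ 0.2022.
MPK > n+g+δ = 0.133, so the economy is dynamically efficient (under-saving).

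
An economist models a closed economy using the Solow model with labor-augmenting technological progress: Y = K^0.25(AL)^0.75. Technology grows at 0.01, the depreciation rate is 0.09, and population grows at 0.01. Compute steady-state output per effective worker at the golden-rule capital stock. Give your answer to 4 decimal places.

y_gold ≈ 1.3148

Capital per effective worker breaks even when investment replaces (n + g + δ)·k; here n + g + δ = 0.11.
Setting f'(k) = n+g+δ gives 0.25·k^(0.25−1) = 0.11, hence k_gold = (0.25/0.11)^(1/0.75) ≈ 2.9881.
Output: y_gold = k_gold^0.25 = 2.9881^0.25 ≈ 1.3148.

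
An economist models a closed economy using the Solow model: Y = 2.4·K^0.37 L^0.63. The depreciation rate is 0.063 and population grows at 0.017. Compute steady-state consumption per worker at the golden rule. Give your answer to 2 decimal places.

c_gold ≈ 6.22

n + δ = 0.017 + 0.063 = 0.08.
Setting f'(k) = n+δ gives 0.37·2.4·k^(0.37−1) = 0.08, hence k_gold = (0.37·2.4/0.08)^(1/0.63) ≈ 45.6292.
y_gold = 2.4·45.6292^0.37 ≈ 9.8658.
c_gold = y_gold − (n+δ)·k_gold = 9.8658 − 0.08·45.6292 ≈ 6.2154.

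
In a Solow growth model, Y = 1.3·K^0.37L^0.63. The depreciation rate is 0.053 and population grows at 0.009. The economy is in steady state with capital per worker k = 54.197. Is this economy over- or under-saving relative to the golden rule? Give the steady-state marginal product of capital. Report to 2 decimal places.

over-saving; MPK ≈ 0.04

n + δ = 0.009 + 0.053 = 0.062.
MPK = 0.37·1.3·k^(0.37−1) = 0.37·1.3·54.197^(-0.63) ≈ 0.0389.
MPK < 0.062, so the economy is dynamically inefficient (over-saving).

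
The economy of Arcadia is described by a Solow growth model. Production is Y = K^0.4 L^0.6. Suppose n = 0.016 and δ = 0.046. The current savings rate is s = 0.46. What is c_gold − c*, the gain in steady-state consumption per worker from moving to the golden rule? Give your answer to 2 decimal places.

The effective depreciation rate is n + δ = 0.016 + 0.046 = 0.062.
Current steady state (s = 0.46): k* = (0.46/0.062)^(1/0.6) ≈ 28.2235, y* = 28.2235^0.4 ≈ 3.8040, c* = (1−0.46)·3.8040 ≈ 2.0542.
Golden rule sets MPK = n+δ: 0.4·k^(0.4−1) = 0.062, so k_gold = (0.4/0.062)^(1/0.6) ≈ 22.3587.
y_gold = 22.3587^0.4 ≈ 3.4656, c_gold = y_gold − 0.062·k_gold ≈ 2.0794.
Gain: Δc = 2.0794 − 2.0542 ≈ 0.0252.

Δc ≈ 0.03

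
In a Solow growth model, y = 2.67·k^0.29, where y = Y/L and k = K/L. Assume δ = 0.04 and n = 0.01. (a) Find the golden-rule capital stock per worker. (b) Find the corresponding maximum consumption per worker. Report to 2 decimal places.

(a) k_gold ≈ 47.42; (b) c_gold ≈ 5.80

Capital per worker breaks even when investment replaces (n + δ)·k; here n + δ = 0.05.
At the golden rule the marginal product of capital equals n+δ: 0.29·2.67·k^(0.29−1) = 0.05. Solving, k_gold = (0.29·2.67/0.05)^(1/0.71) ≈ 47.4210.
y_gold = 2.67·47.4210^0.29 ≈ 8.1760; c_gold = y_gold − 0.05·k_gold ≈ 5.8050.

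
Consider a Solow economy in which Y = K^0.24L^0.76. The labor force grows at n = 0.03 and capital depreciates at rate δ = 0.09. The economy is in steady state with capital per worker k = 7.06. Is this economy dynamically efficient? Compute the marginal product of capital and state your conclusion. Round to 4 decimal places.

Capital per worker breaks even when investment replaces (n + δ)·k; here n + δ = 0.12.
MPK = 0.24·k^(0.24−1) = 0.24·7.06^(-0.76) ≈ 0.0543.
MPK < 0.12, so the economy is dynamically inefficient (over-saving).

dynamically inefficient; MPK ≈ 0.0543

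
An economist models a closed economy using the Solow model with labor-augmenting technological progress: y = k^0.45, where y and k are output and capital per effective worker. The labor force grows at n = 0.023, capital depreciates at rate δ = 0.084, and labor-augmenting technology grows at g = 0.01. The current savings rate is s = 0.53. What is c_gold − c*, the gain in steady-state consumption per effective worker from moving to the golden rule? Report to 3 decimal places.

Capital per effective worker breaks even when investment replaces (n + g + δ)·k; here n + g + δ = 0.117.
Current steady state (s = 0.53): k* = (0.53/0.117)^(1/0.55) ≈ 15.5916, y* = 15.5916^0.45 ≈ 3.4419, c* = (1−0.53)·3.4419 ≈ 1.6177.
Golden rule sets MPK = n+g+δ: 0.45·k^(0.45−1) = 0.117, so k_gold = (0.45/0.117)^(1/0.55) ≈ 11.5794.
y_gold = 11.5794^0.45 ≈ 3.0106, c_gold = y_gold − 0.117·k_gold ≈ 1.6558.
Gain: Δc = 1.6558 − 1.6177 ≈ 0.0381.

Δc ≈ 0.038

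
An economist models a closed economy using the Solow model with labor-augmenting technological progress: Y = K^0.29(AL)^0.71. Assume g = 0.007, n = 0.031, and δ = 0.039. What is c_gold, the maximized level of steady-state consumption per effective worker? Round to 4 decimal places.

Capital per effective worker breaks even when investment replaces (n + g + δ)·k; here n + g + δ = 0.077.
Golden rule sets MPK = n+g+δ: 0.29·k^(0.29−1) = 0.077, so k_gold = (0.29/0.077)^(1/0.71) ≈ 6.4735.
y_gold = 6.4735^0.29 ≈ 1.7188.
c_gold = y_gold − (n+g+δ)·k_gold = 1.7188 − 0.077·6.4735 ≈ 1.2204.

c_gold ≈ 1.2204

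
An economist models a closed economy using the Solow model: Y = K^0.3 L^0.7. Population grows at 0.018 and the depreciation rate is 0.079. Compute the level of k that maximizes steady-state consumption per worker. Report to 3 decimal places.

The effective depreciation rate is n + δ = 0.018 + 0.079 = 0.097.
Golden rule sets MPK = n+δ: 0.3·k^(0.3−1) = 0.097, so k_gold = (0.3/0.097)^(1/0.7) ≈ 5.0176.

k_gold ≈ 5.018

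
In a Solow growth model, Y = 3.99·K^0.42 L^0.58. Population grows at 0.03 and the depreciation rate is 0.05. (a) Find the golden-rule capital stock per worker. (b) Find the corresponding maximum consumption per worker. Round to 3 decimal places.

(a) k_gold ≈ 189.589; (b) c_gold ≈ 20.945

Capital per worker breaks even when investment replaces (n + δ)·k; here n + δ = 0.08.
At the golden rule the marginal product of capital equals n+δ: 0.42·3.99·k^(0.42−1) = 0.08. Solving, k_gold = (0.42·3.99/0.08)^(1/0.58) ≈ 189.5894.
y_gold = 3.99·189.5894^0.42 ≈ 36.1123; c_gold = y_gold − 0.08·k_gold ≈ 20.9451.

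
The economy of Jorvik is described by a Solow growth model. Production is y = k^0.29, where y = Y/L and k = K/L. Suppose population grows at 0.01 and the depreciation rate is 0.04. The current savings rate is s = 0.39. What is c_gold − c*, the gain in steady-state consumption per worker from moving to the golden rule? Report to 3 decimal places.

Break-even investment rate: n + δ = 0.01 + 0.04 = 0.05.
Current steady state (s = 0.39): k* = (0.39/0.05)^(1/0.71) ≈ 18.0498, y* = 18.0498^0.29 ≈ 2.3141, c* = (1−0.39)·2.3141 ≈ 1.4116.
At the golden rule the marginal product of capital equals n+δ: 0.29·k^(0.29−1) = 0.05. Solving, k_gold = (0.29/0.05)^(1/0.71) ≈ 11.8919.
y_gold = 11.8919^0.29 ≈ 2.0503, c_gold = y_gold − 0.05·k_gold ≈ 1.4557.
Gain: Δc = 1.4557 − 1.4116 ≈ 0.0441.

Δc ≈ 0.044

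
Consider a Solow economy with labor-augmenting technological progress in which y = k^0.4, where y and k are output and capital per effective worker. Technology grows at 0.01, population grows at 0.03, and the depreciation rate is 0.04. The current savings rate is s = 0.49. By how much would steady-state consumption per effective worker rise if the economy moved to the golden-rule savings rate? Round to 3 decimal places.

Break-even investment rate: n + g + δ = 0.03 + 0.01 + 0.04 = 0.08.
Current steady state (s = 0.49): k* = (0.49/0.08)^(1/0.6) ≈ 20.5042, y* = 20.5042^0.4 ≈ 3.3476, c* = (1−0.49)·3.3476 ≈ 1.7073.
Setting f'(k) = n+g+δ gives 0.4·k^(0.4−1) = 0.08, hence k_gold = (0.4/0.08)^(1/0.6) ≈ 14.6201.
y_gold = 14.6201^0.4 ≈ 2.9240, c_gold = y_gold − 0.08·k_gold ≈ 1.7544.
Gain: Δc = 1.7544 − 1.7073 ≈ 0.0471.

Δc ≈ 0.047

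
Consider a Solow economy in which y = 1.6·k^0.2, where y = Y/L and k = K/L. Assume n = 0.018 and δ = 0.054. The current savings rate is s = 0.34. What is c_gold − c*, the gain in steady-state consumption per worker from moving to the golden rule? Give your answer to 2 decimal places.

Δc ≈ 0.11

Capital per worker breaks even when investment replaces (n + δ)·k; here n + δ = 0.072.
Current steady state (s = 0.34): k* = (0.34·1.6/0.072)^(1/0.8) ≈ 12.5266, y* = 1.6·12.5266^0.2 ≈ 2.6527, c* = (1−0.34)·2.6527 ≈ 1.7508.
Setting f'(k) = n+δ gives 0.2·1.6·k^(0.2−1) = 0.072, hence k_gold = (0.2·1.6/0.072)^(1/0.8) ≈ 6.4532.
y_gold = 1.6·6.4532^0.2 ≈ 2.3231, c_gold = y_gold − 0.072·k_gold ≈ 1.8585.
Gain: Δc = 1.8585 − 1.7508 ≈ 0.1077.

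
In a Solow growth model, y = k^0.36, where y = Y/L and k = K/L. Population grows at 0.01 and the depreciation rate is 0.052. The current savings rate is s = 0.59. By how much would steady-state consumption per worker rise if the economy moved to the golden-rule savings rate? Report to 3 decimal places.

Δc ≈ 0.265

The effective depreciation rate is n + δ = 0.01 + 0.052 = 0.062.
Current steady state (s = 0.59): k* = (0.59/0.062)^(1/0.64) ≈ 33.7944, y* = 33.7944^0.36 ≈ 3.5513, c* = (1−0.59)·3.5513 ≈ 1.4560.
At the golden rule the marginal product of capital equals n+δ: 0.36·k^(0.36−1) = 0.062. Solving, k_gold = (0.36/0.062)^(1/0.64) ≈ 15.6175.
y_gold = 15.6175^0.36 ≈ 2.6897, c_gold = y_gold − 0.062·k_gold ≈ 1.7214.
Gain: Δc = 1.7214 − 1.4560 ≈ 0.2654.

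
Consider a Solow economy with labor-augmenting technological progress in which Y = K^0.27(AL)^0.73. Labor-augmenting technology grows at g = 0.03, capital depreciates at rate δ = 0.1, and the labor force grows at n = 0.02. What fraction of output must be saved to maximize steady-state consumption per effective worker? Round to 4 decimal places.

n + g + δ = 0.02 + 0.03 + 0.1 = 0.15.
At the golden rule MPK = n+g+δ, and in any Cobb-Douglas steady state s = (n+g+δ)·k/y = MPK·k/y = capital's share 0.27.

s_gold = 0.2700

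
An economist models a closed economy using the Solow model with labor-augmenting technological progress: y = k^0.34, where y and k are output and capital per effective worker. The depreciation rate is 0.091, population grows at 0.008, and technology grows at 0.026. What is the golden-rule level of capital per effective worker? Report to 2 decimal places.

n + g + δ = 0.008 + 0.026 + 0.091 = 0.125.
Golden rule sets MPK = n+g+δ: 0.34·k^(0.34−1) = 0.125, so k_gold = (0.34/0.125)^(1/0.66) ≈ 4.5545.

k_gold ≈ 4.55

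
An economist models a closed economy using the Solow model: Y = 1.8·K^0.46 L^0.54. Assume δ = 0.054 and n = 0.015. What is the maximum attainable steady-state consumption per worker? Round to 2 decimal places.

c_gold ≈ 8.07

Capital per worker breaks even when investment replaces (n + δ)·k; here n + δ = 0.069.
Maximizing c = f(k) − (n+δ)·k gives f'(k) = n+δ, i.e. 0.46·1.8·k^(0.46−1) = 0.069, so k_gold = (0.46·1.8/0.069)^(1/0.54) ≈ 99.6515.
y_gold = 1.8·99.6515^0.46 ≈ 14.9477.
c_gold = y_gold − (n+δ)·k_gold = 14.9477 − 0.069·99.6515 ≈ 8.0718.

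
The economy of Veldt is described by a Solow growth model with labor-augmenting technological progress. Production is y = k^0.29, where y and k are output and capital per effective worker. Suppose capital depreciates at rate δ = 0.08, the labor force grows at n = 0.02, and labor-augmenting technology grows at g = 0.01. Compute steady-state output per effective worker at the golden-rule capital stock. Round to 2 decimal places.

y_gold ≈ 1.49

Break-even investment rate: n + g + δ = 0.02 + 0.01 + 0.08 = 0.11.
Golden rule sets MPK = n+g+δ: 0.29·k^(0.29−1) = 0.11, so k_gold = (0.29/0.11)^(1/0.71) ≈ 3.9171.
Output: y_gold = k_gold^0.29 = 3.9171^0.29 ≈ 1.4858.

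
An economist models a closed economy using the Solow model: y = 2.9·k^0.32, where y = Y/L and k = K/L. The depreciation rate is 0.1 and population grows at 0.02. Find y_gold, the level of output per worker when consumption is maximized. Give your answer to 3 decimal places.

y_gold ≈ 7.594

n + δ = 0.02 + 0.1 = 0.12.
Setting f'(k) = n+δ gives 0.32·2.9·k^(0.32−1) = 0.12, hence k_gold = (0.32·2.9/0.12)^(1/0.68) ≈ 20.2498.
Output: y_gold = 2.9·k_gold^0.32 = 2.9·20.2498^0.32 ≈ 7.5937.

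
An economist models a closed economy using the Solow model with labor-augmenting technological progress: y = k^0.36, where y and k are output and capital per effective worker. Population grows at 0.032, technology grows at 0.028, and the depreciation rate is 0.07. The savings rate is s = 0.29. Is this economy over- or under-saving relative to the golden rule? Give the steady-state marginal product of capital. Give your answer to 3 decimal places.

under-saving; MPK ≈ 0.161

Break-even investment rate: n + g + δ = 0.032 + 0.028 + 0.07 = 0.13.
Steady-state k*: s·k^0.36 = 0.13·k gives k* = (0.29/0.13)^(1/0.64) ≈ 3.5032.
MPK = 0.36·3.5032^(-0.64) ≈ 0.1614.
MPK > n+g+δ = 0.13, so the economy is dynamically efficient (under-saving).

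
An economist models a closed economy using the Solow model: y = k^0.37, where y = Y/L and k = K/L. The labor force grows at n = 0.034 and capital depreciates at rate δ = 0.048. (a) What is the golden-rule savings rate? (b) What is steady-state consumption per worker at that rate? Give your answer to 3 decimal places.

n + δ = 0.034 + 0.048 = 0.082.
For Cobb-Douglas, s_gold equals capital's share: s_gold = 0.37.
Maximizing c = f(k) − (n+δ)·k gives f'(k) = n+δ, i.e. 0.37·k^(0.37−1) = 0.082, so k_gold = (0.37/0.082)^(1/0.63) ≈ 10.9323.
y_gold = 10.9323^0.37 ≈ 2.4228; c_gold = (1−0.37)·y_gold ≈ 1.5264.

(a) s_gold = 0.370; (b) c_gold ≈ 1.526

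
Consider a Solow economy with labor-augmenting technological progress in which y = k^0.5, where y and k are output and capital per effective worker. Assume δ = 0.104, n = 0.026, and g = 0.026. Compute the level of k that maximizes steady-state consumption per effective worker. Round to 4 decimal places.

Break-even investment rate: n + g + δ = 0.026 + 0.026 + 0.104 = 0.156.
Golden rule sets MPK = n+g+δ: 0.5·k^(0.5−1) = 0.156, so k_gold = (0.5/0.156)^(1/0.5) ≈ 10.2728.

k_gold ≈ 10.2728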